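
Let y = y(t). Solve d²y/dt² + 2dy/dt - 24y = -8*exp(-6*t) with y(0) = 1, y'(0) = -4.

Characteristic equation r² + 2r - 24 = 0 factors as (r + 6)(r - 4) = 0, so r = -6, 4.
Hence y_h = C1*exp(-6*t) + C2*exp(4*t).
Since exp(-6*t) solves the homogeneous equation (r = -6 is a root of multiplicity 1), multiply the trial by t. Try y_p = A*t*exp(-6*t). Substituting into the equation and dividing by exp(-6*t) gives A = 4/5, so y_p = 4*t*exp(-6*t)/5.
General solution: y = C1*exp(-6*t) + C2*exp(4*t) + 4*t*exp(-6*t)/5.
Apply the initial conditions: y(0) = C1 + C2 = 1 and y'(0) = 4/5 - 6*C1 + 4*C2 = -4. Solving gives C1 = 22/25, C2 = 3/25.

y = 3*exp(4*t)/25 + 22*exp(-6*t)/25 + 4*t*exp(-6*t)/5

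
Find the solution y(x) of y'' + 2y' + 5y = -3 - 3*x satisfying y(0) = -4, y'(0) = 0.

Characteristic equation r² + 2r + 5 = 0 has discriminant (2)² - 4·(5) = -16 < 0, so r = -1 ± 2i.
Hence y_h = C1*cos(2*x)*exp(-x) + C2*exp(-x)*sin(2*x).
For the particular solution try y_p = A0 + A1*x. Substituting and matching coefficients of each power of x gives A0 = -9/25, A1 = -3/5, so y_p = -9/25 - 3*x/5.
General solution: y = -9/25 - 3*x/5 + C1*cos(2*x)*exp(-x) + C2*exp(-x)*sin(2*x).
Apply the initial conditions: y(0) = -9/25 + C1 = -4 and y'(0) = -3/5 - C1 + 2*C2 = 0. Solving gives C1 = -91/25, C2 = -38/25.

y = -9/25 - 3*x/5 - 91*cos(2*x)*exp(-x)/25 - 38*exp(-x)*sin(2*x)/25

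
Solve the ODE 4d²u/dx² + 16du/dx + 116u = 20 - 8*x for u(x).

u = 153/841 - 2*x/29 + C1*cos(5*x)*exp(-2*x) + C2*exp(-2*x)*sin(5*x)

Divide through by 4: u'' + 4u' + 29u = 5 - 2*x.
Characteristic equation r² + 4r + 29 = 0 has discriminant (4)² - 4·(29) = -100 < 0, so r = -2 ± 5i.
Hence u_h = C1*cos(5*x)*exp(-2*x) + C2*exp(-2*x)*sin(5*x).
For the particular solution try u_p = A0 + A1*x. Substituting and matching coefficients of each power of x gives A0 = 153/841, A1 = -2/29, so u_p = 153/841 - 2*x/29.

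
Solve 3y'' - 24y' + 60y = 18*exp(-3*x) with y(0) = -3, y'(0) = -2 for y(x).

y = 6*exp(-3*x)/53 - 165*cos(2*x)*exp(4*x)/53 + 286*exp(4*x)*sin(2*x)/53

Divide through by 3: y'' - 8y' + 20y = 6*exp(-3*x).
Characteristic equation r² - 8r + 20 = 0 has discriminant (-8)² - 4·(20) = -16 < 0, so r = 4 ± 2i.
Hence y_h = C1*cos(2*x)*exp(4*x) + C2*exp(4*x)*sin(2*x).
Try y_p = A*exp(-3*x). Substituting into the equation and dividing by exp(-3*x) gives A = 6/53, so y_p = 6*exp(-3*x)/53.
General solution: y = 6*exp(-3*x)/53 + C1*cos(2*x)*exp(4*x) + C2*exp(4*x)*sin(2*x).
Apply the initial conditions: y(0) = 6/53 + C1 = -3 and y'(0) = -18/53 + 2*C2 + 4*C1 = -2. Solving gives C1 = -165/53, C2 = 286/53.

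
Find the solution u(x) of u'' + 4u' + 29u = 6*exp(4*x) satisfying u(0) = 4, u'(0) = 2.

Characteristic equation r² + 4r + 29 = 0 has discriminant (4)² - 4·(29) = -100 < 0, so r = -2 ± 5i.
Hence u_h = C1*cos(5*x)*exp(-2*x) + C2*exp(-2*x)*sin(5*x).
Try u_p = A*exp(4*x). Substituting into the equation and dividing by exp(4*x) gives A = 6/61, so u_p = 6*exp(4*x)/61.
General solution: u = 6*exp(4*x)/61 + C1*cos(5*x)*exp(-2*x) + C2*exp(-2*x)*sin(5*x).
Apply the initial conditions: u(0) = 6/61 + C1 = 4 and u'(0) = 24/61 - 2*C1 + 5*C2 = 2. Solving gives C1 = 238/61, C2 = 574/305.

u = 6*exp(4*x)/61 + 238*cos(5*x)*exp(-2*x)/61 + 574*exp(-2*x)*sin(5*x)/305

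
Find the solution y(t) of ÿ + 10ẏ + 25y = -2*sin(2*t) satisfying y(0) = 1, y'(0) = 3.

y = -42*sin(2*t)/841 + 40*cos(2*t)/841 + 801*exp(-5*t)/841 + 228*t*exp(-5*t)/29

Characteristic equation r² + 10r + 25 = 0 has discriminant (10)² - 4·(25) = 0, so r = -5 is a repeated root.
Hence y_h = (C1 + C2*t)*exp(-5*t).
Try y_p = A*cos(2*t) + B*sin(2*t). Substituting and equating the coefficients of cos(2t) and sin(2t) gives A = 40/841, B = -42/841, so y_p = -42*sin(2*t)/841 + 40*cos(2*t)/841.
General solution: y = -42*sin(2*t)/841 + 40*cos(2*t)/841 + C1*exp(-5*t) + C2*t*exp(-5*t).
Apply the initial conditions: y(0) = 40/841 + C1 = 1 and y'(0) = -84/841 + C2 - 5*C1 = 3. Solving gives C1 = 801/841, C2 = 228/29.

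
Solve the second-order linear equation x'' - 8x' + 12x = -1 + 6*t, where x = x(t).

Characteristic equation r² - 8r + 12 = 0 factors as (r - 2)(r - 6) = 0, so r = 2, 6.
Hence x_h = C1*exp(2*t) + C2*exp(6*t).
For the particular solution try x_p = A0 + A1*t. Substituting and matching coefficients of each power of t gives A0 = 1/4, A1 = 1/2, so x_p = 1/4 + t/2.

x = 1/4 + t/2 + C1*exp(2*t) + C2*exp(6*t)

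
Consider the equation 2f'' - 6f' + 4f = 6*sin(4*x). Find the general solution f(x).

f = -21*sin(4*x)/170 + 9*cos(4*x)/85 + C1*exp(2*x) + C2*exp(x)

Divide through by 2: f'' - 3f' + 2f = 3*sin(4*x).
Characteristic equation r² - 3r + 2 = 0 factors as (r - 2)(r - 1) = 0, so r = 2, 1.
Hence f_h = C1*exp(2*x) + C2*exp(x).
Try f_p = A*cos(4*x) + B*sin(4*x). Substituting and equating the coefficients of cos(4x) and sin(4x) gives A = 9/85, B = -21/170, so f_p = -21*sin(4*x)/170 + 9*cos(4*x)/85.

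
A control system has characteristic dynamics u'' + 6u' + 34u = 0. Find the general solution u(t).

u = C1*cos(5*t)*exp(-3*t) + C2*exp(-3*t)*sin(5*t)

Characteristic equation r² + 6r + 34 = 0 has discriminant (6)² - 4·(34) = -100 < 0, so r = -3 ± 5i.
Hence u_h = C1*cos(5*t)*exp(-3*t) + C2*exp(-3*t)*sin(5*t).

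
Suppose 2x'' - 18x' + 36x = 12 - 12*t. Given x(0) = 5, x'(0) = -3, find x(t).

x = 1/6 - 103*exp(6*t)/18 - t/3 + 95*exp(3*t)/9

Divide through by 2: x'' - 9x' + 18x = 6 - 6*t.
Characteristic equation r² - 9r + 18 = 0 factors as (r - 3)(r - 6) = 0, so r = 3, 6.
Hence x_h = C1*exp(3*t) + C2*exp(6*t).
For the particular solution try x_p = A0 + A1*t. Substituting and matching coefficients of each power of t gives A0 = 1/6, A1 = -1/3, so x_p = 1/6 - t/3.
General solution: x = 1/6 - t/3 + C1*exp(3*t) + C2*exp(6*t).
Apply the initial conditions: x(0) = 1/6 + C1 + C2 = 5 and x'(0) = -1/3 + 3*C1 + 6*C2 = -3. Solving gives C1 = 95/9, C2 = -103/18.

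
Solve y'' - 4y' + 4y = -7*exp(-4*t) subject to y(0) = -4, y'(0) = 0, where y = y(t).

y = -137*exp(2*t)/36 - 7*exp(-4*t)/36 + 41*t*exp(2*t)/6

Characteristic equation r² - 4r + 4 = 0 has discriminant (-4)² - 4·(4) = 0, so r = 2 is a repeated root.
Hence y_h = (C1 + C2*t)*exp(2*t).
Try y_p = A*exp(-4*t). Substituting into the equation and dividing by exp(-4*t) gives A = -7/36, so y_p = -7*exp(-4*t)/36.
General solution: y = -7*exp(-4*t)/36 + C1*exp(2*t) + C2*t*exp(2*t).
Apply the initial conditions: y(0) = -7/36 + C1 = -4 and y'(0) = 7/9 + C2 + 2*C1 = 0. Solving gives C1 = -137/36, C2 = 41/6.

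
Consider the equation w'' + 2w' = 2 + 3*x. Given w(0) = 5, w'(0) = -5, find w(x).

Characteristic equation r² + 2r = 0 factors as (r + 2)r = 0, so r = -2, 0.
Hence w_h = C1*exp(-2*x) + C2.
Since 0 is a characteristic root (multiplicity 1), multiply the polynomial trial by x: try w_p = x*(A0 + A1*x). Substituting and matching coefficients of each power of x gives A0 = 1/4, A1 = 3/4, so w_p = x/4 + 3*x^2/4.
General solution: w = C2 + x/4 + 3*x^2/4 + C1*exp(-2*x).
Apply the initial conditions: w(0) = C1 + C2 = 5 and w'(0) = 1/4 - 2*C1 = -5. Solving gives C1 = 21/8, C2 = 19/8.

w = 19/8 + x/4 + 3*x**2/4 + 21*exp(-2*x)/8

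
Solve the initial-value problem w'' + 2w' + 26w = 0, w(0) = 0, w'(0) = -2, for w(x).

Characteristic equation r² + 2r + 26 = 0 has discriminant (2)² - 4·(26) = -100 < 0, so r = -1 ± 5i.
Hence w_h = C1*cos(5*x)*exp(-x) + C2*exp(-x)*sin(5*x).
Apply the initial conditions: w(0) = C1 = 0 and w'(0) = -C1 + 5*C2 = -2. Solving gives C1 = 0, C2 = -2/5.

w = -2*exp(-x)*sin(5*x)/5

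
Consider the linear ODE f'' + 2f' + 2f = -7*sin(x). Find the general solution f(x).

f = -7*sin(x)/5 + 14*cos(x)/5 + C1*cos(x)*exp(-x) + C2*exp(-x)*sin(x)

Characteristic equation r² + 2r + 2 = 0 has discriminant (2)² - 4·(2) = -4 < 0, so r = -1 ± i.
Hence f_h = C1*cos(x)*exp(-x) + C2*exp(-x)*sin(x).
Try f_p = A*cos(x) + B*sin(x). Substituting and equating the coefficients of cos(x) and sin(x) gives A = 14/5, B = -7/5, so f_p = -7*sin(x)/5 + 14*cos(x)/5.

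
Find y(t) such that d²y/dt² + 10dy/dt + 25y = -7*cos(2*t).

y = -147*cos(2*t)/841 - 140*sin(2*t)/841 + C1*exp(-5*t) + C2*t*exp(-5*t)

Characteristic equation r² + 10r + 25 = 0 has discriminant (10)² - 4·(25) = 0, so r = -5 is a repeated root.
Hence y_h = (C1 + C2*t)*exp(-5*t).
Try y_p = A*cos(2*t) + B*sin(2*t). Substituting and equating the coefficients of cos(2t) and sin(2t) gives A = -147/841, B = -140/841, so y_p = -147*cos(2*t)/841 - 140*sin(2*t)/841.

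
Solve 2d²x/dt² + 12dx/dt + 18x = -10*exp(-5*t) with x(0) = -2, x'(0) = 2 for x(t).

Divide through by 2: x'' + 6x' + 9x = -5*exp(-5*t).
Characteristic equation r² + 6r + 9 = 0 has discriminant (6)² - 4·(9) = 0, so r = -3 is a repeated root.
Hence x_h = (C1 + C2*t)*exp(-3*t).
Try x_p = A*exp(-5*t). Substituting into the equation and dividing by exp(-5*t) gives A = -5/4, so x_p = -5*exp(-5*t)/4.
General solution: x = -5*exp(-5*t)/4 + C1*exp(-3*t) + C2*t*exp(-3*t).
Apply the initial conditions: x(0) = -5/4 + C1 = -2 and x'(0) = 25/4 + C2 - 3*C1 = 2. Solving gives C1 = -3/4, C2 = -13/2.

x = -5*exp(-5*t)/4 - 3*exp(-3*t)/4 - 13*t*exp(-3*t)/2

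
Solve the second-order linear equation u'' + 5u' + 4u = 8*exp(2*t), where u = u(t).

u = 4*exp(2*t)/9 + C1*exp(-t) + C2*exp(-4*t)

Characteristic equation r² + 5r + 4 = 0 factors as (r + 1)(r + 4) = 0, so r = -1, -4.
Hence u_h = C1*exp(-t) + C2*exp(-4*t).
Try u_p = A*exp(2*t). Substituting into the equation and dividing by exp(2*t) gives A = 4/9, so u_p = 4*exp(2*t)/9.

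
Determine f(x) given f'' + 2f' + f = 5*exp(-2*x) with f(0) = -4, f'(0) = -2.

Characteristic equation r² + 2r + 1 = 0 has discriminant (2)² - 4·(1) = 0, so r = -1 is a repeated root.
Hence f_h = (C1 + C2*x)*exp(-x).
Try f_p = A*exp(-2*x). Substituting into the equation and dividing by exp(-2*x) gives A = 5, so f_p = 5*exp(-2*x).
General solution: f = 5*exp(-2*x) + C1*exp(-x) + C2*x*exp(-x).
Apply the initial conditions: f(0) = 5 + C1 = -4 and f'(0) = -10 + C2 - C1 = -2. Solving gives C1 = -9, C2 = -1.

f = -9*exp(-x) + 5*exp(-2*x) - x*exp(-x)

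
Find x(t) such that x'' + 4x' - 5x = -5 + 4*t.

Characteristic equation r² + 4r - 5 = 0 factors as (r - 1)(r + 5) = 0, so r = 1, -5.
Hence x_h = C1*exp(t) + C2*exp(-5*t).
For the particular solution try x_p = A0 + A1*t. Substituting and matching coefficients of each power of t gives A0 = 9/25, A1 = -4/5, so x_p = 9/25 - 4*t/5.

x = 9/25 - 4*t/5 + C1*exp(t) + C2*exp(-5*t)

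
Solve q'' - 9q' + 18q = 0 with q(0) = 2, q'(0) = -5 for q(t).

Characteristic equation r² - 9r + 18 = 0 factors as (r - 6)(r - 3) = 0, so r = 6, 3.
Hence q_h = C1*exp(6*t) + C2*exp(3*t).
Apply the initial conditions: q(0) = C1 + C2 = 2 and q'(0) = 3*C2 + 6*C1 = -5. Solving gives C1 = -11/3, C2 = 17/3.

q = -11*exp(6*t)/3 + 17*exp(3*t)/3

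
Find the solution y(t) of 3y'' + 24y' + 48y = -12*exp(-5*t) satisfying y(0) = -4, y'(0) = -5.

y = -4*exp(-5*t) - 25*t*exp(-4*t)

Divide through by 3: y'' + 8y' + 16y = -4*exp(-5*t).
Characteristic equation r² + 8r + 16 = 0 has discriminant (8)² - 4·(16) = 0, so r = -4 is a repeated root.
Hence y_h = (C1 + C2*t)*exp(-4*t).
Try y_p = A*exp(-5*t). Substituting into the equation and dividing by exp(-5*t) gives A = -4, so y_p = -4*exp(-5*t).
General solution: y = -4*exp(-5*t) + C1*exp(-4*t) + C2*t*exp(-4*t).
Apply the initial conditions: y(0) = -4 + C1 = -4 and y'(0) = 20 + C2 - 4*C1 = -5. Solving gives C1 = 0, C2 = -25.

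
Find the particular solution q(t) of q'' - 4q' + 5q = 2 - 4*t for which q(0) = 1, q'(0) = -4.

Characteristic equation r² - 4r + 5 = 0 has discriminant (-4)² - 4·(5) = -4 < 0, so r = 2 ± i.
Hence q_h = C1*cos(t)*exp(2*t) + C2*exp(2*t)*sin(t).
For the particular solution try q_p = A0 + A1*t. Substituting and matching coefficients of each power of t gives A0 = -6/25, A1 = -4/5, so q_p = -6/25 - 4*t/5.
General solution: q = -6/25 - 4*t/5 + C1*cos(t)*exp(2*t) + C2*exp(2*t)*sin(t).
Apply the initial conditions: q(0) = -6/25 + C1 = 1 and q'(0) = -4/5 + C2 + 2*C1 = -4. Solving gives C1 = 31/25, C2 = -142/25.

q = -6/25 - 4*t/5 - 142*exp(2*t)*sin(t)/25 + 31*cos(t)*exp(2*t)/25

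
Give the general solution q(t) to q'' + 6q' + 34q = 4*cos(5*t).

q = 4*cos(5*t)/109 + 40*sin(5*t)/327 + C1*cos(5*t)*exp(-3*t) + C2*exp(-3*t)*sin(5*t)

Characteristic equation r² + 6r + 34 = 0 has discriminant (6)² - 4·(34) = -100 < 0, so r = -3 ± 5i.
Hence q_h = C1*cos(5*t)*exp(-3*t) + C2*exp(-3*t)*sin(5*t).
Try q_p = A*cos(5*t) + B*sin(5*t). Substituting and equating the coefficients of cos(5t) and sin(5t) gives A = 4/109, B = 40/327, so q_p = 4*cos(5*t)/109 + 40*sin(5*t)/327.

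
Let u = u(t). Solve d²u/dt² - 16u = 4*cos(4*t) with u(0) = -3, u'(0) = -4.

Characteristic equation r² - 16 = 0 factors as (r - 4)(r + 4) = 0, so r = 4, -4.
Hence u_h = C1*exp(4*t) + C2*exp(-4*t).
Try u_p = A*cos(4*t) + B*sin(4*t). Substituting and equating the coefficients of cos(4t) and sin(4t) gives A = -1/8, B = 0, so u_p = -cos(4*t)/8.
General solution: u = -cos(4*t)/8 + C1*exp(4*t) + C2*exp(-4*t).
Apply the initial conditions: u(0) = -1/8 + C1 + C2 = -3 and u'(0) = -4*C2 + 4*C1 = -4. Solving gives C1 = -31/16, C2 = -15/16.

u = -31*exp(4*t)/16 - 15*exp(-4*t)/16 - cos(4*t)/8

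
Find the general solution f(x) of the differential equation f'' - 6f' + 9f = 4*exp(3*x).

Characteristic equation r² - 6r + 9 = 0 has discriminant (-6)² - 4·(9) = 0, so r = 3 is a repeated root.
Hence f_h = (C1 + C2*x)*exp(3*x).
Since exp(3*x) solves the homogeneous equation (r = 3 is a root of multiplicity 2), multiply the trial by x^2. Try f_p = A*x^2*exp(3*x). Substituting into the equation and dividing by exp(3*x) gives A = 2, so f_p = 2*x^2*exp(3*x).

f = C1*exp(3*x) + 2*x**2*exp(3*x) + C2*x*exp(3*x)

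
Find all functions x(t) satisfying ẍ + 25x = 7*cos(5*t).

Characteristic equation r² + 25 = 0 has discriminant (0)² - 4·(25) = -100 < 0, so r = ± 5i.
Hence x_h = C1*cos(5*t) + C2*sin(5*t).
Since ±5i are characteristic roots, multiply the trial by t. Try x_p = t*(A*cos(5*t) + B*sin(5*t)). Substituting and equating the coefficients of cos(5t) and sin(5t) gives A = 0, B = 7/10, so x_p = 7*t*sin(5*t)/10.

x = C1*cos(5*t) + C2*sin(5*t) + 7*t*sin(5*t)/10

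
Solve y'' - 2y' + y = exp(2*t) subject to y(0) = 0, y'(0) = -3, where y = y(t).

Characteristic equation r² - 2r + 1 = 0 has discriminant (-2)² - 4·(1) = 0, so r = 1 is a repeated root.
Hence y_h = (C1 + C2*t)*exp(t).
Try y_p = A*exp(2*t). Substituting into the equation and dividing by exp(2*t) gives A = 1, so y_p = exp(2*t).
General solution: y = C1*exp(t) + C2*t*exp(t) + exp(2*t).
Apply the initial conditions: y(0) = 1 + C1 = 0 and y'(0) = 2 + C1 + C2 = -3. Solving gives C1 = -1, C2 = -4.

y = -exp(t) - 4*t*exp(t) + exp(2*t)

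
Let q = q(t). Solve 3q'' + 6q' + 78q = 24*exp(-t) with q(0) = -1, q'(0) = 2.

Divide through by 3: q'' + 2q' + 26q = 8*exp(-t).
Characteristic equation r² + 2r + 26 = 0 has discriminant (2)² - 4·(26) = -100 < 0, so r = -1 ± 5i.
Hence q_h = C1*cos(5*t)*exp(-t) + C2*exp(-t)*sin(5*t).
Try q_p = A*exp(-t). Substituting into the equation and dividing by exp(-t) gives A = 8/25, so q_p = 8*exp(-t)/25.
General solution: q = 8*exp(-t)/25 + C1*cos(5*t)*exp(-t) + C2*exp(-t)*sin(5*t).
Apply the initial conditions: q(0) = 8/25 + C1 = -1 and q'(0) = -8/25 - C1 + 5*C2 = 2. Solving gives C1 = -33/25, C2 = 1/5.

q = 8*exp(-t)/25 - 33*cos(5*t)*exp(-t)/25 + exp(-t)*sin(5*t)/5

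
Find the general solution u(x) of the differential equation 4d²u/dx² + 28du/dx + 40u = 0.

u = C1*exp(-5*x) + C2*exp(-2*x)

Divide through by 4: u'' + 7u' + 10u = 0.
Characteristic equation r² + 7r + 10 = 0 factors as (r + 5)(r + 2) = 0, so r = -5, -2.
Hence u_h = C1*exp(-5*x) + C2*exp(-2*x).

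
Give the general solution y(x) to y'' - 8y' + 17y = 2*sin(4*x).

Characteristic equation r² - 8r + 17 = 0 has discriminant (-8)² - 4·(17) = -4 < 0, so r = 4 ± i.
Hence y_h = C1*cos(x)*exp(4*x) + C2*exp(4*x)*sin(x).
Try y_p = A*cos(4*x) + B*sin(4*x). Substituting and equating the coefficients of cos(4x) and sin(4x) gives A = 64/1025, B = 2/1025, so y_p = 2*sin(4*x)/1025 + 64*cos(4*x)/1025.

y = 2*sin(4*x)/1025 + 64*cos(4*x)/1025 + C1*cos(x)*exp(4*x) + C2*exp(4*x)*sin(x)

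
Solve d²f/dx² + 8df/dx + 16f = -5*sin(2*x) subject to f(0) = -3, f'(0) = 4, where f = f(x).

Characteristic equation r² + 8r + 16 = 0 has discriminant (8)² - 4·(16) = 0, so r = -4 is a repeated root.
Hence f_h = (C1 + C2*x)*exp(-4*x).
Try f_p = A*cos(2*x) + B*sin(2*x). Substituting and equating the coefficients of cos(2x) and sin(2x) gives A = 1/5, B = -3/20, so f_p = -3*sin(2*x)/20 + cos(2*x)/5.
General solution: f = -3*sin(2*x)/20 + cos(2*x)/5 + C1*exp(-4*x) + C2*x*exp(-4*x).
Apply the initial conditions: f(0) = 1/5 + C1 = -3 and f'(0) = -3/10 + C2 - 4*C1 = 4. Solving gives C1 = -16/5, C2 = -17/2.

f = -16*exp(-4*x)/5 - 3*sin(2*x)/20 + cos(2*x)/5 - 17*x*exp(-4*x)/2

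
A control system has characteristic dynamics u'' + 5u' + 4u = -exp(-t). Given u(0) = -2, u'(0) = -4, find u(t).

u = -35*exp(-t)/9 + 17*exp(-4*t)/9 - t*exp(-t)/3

Characteristic equation r² + 5r + 4 = 0 factors as (r + 4)(r + 1) = 0, so r = -4, -1.
Hence u_h = C1*exp(-4*t) + C2*exp(-t).
Since exp(-t) solves the homogeneous equation (r = -1 is a root of multiplicity 1), multiply the trial by t. Try u_p = A*t*exp(-t). Substituting into the equation and dividing by exp(-t) gives A = -1/3, so u_p = -t*exp(-t)/3.
General solution: u = C1*exp(-4*t) + C2*exp(-t) - t*exp(-t)/3.
Apply the initial conditions: u(0) = C1 + C2 = -2 and u'(0) = -1/3 - C2 - 4*C1 = -4. Solving gives C1 = 17/9, C2 = -35/9.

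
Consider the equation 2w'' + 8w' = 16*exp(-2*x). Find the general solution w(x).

w = C2 - 2*exp(-2*x) + C1*exp(-4*x)

Divide through by 2: w'' + 4w' = 8*exp(-2*x).
Characteristic equation r² + 4r = 0 factors as (r + 4)r = 0, so r = -4, 0.
Hence w_h = C1*exp(-4*x) + C2.
Try w_p = A*exp(-2*x). Substituting into the equation and dividing by exp(-2*x) gives A = -2, so w_p = -2*exp(-2*x).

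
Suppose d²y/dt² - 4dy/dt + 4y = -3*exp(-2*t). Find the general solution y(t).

Characteristic equation r² - 4r + 4 = 0 has discriminant (-4)² - 4·(4) = 0, so r = 2 is a repeated root.
Hence y_h = (C1 + C2*t)*exp(2*t).
Try y_p = A*exp(-2*t). Substituting into the equation and dividing by exp(-2*t) gives A = -3/16, so y_p = -3*exp(-2*t)/16.

y = -3*exp(-2*t)/16 + C1*exp(2*t) + C2*t*exp(2*t)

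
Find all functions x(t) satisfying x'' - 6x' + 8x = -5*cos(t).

Characteristic equation r² - 6r + 8 = 0 factors as (r - 4)(r - 2) = 0, so r = 4, 2.
Hence x_h = C1*exp(4*t) + C2*exp(2*t).
Try x_p = A*cos(t) + B*sin(t). Substituting and equating the coefficients of cos(t) and sin(t) gives A = -7/17, B = 6/17, so x_p = -7*cos(t)/17 + 6*sin(t)/17.

x = -7*cos(t)/17 + 6*sin(t)/17 + C1*exp(4*t) + C2*exp(2*t)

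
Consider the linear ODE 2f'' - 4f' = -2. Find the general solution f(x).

Divide through by 2: f'' - 2f' = -1.
Characteristic equation r² - 2r = 0 factors as (r - 2)r = 0, so r = 2, 0.
Hence f_h = C1*exp(2*x) + C2.
Since 1 solves the homogeneous equation (r = 0 is a root of multiplicity 1), multiply the trial by x. Try f_p = A*x. Substituting into the equation and dividing by 1 gives A = 1/2, so f_p = x/2.

f = C2 + x/2 + C1*exp(2*x)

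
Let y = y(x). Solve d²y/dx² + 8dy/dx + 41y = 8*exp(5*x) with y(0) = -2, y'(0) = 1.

Characteristic equation r² + 8r + 41 = 0 has discriminant (8)² - 4·(41) = -100 < 0, so r = -4 ± 5i.
Hence y_h = C1*cos(5*x)*exp(-4*x) + C2*exp(-4*x)*sin(5*x).
Try y_p = A*exp(5*x). Substituting into the equation and dividing by exp(5*x) gives A = 4/53, so y_p = 4*exp(5*x)/53.
General solution: y = 4*exp(5*x)/53 + C1*cos(5*x)*exp(-4*x) + C2*exp(-4*x)*sin(5*x).
Apply the initial conditions: y(0) = 4/53 + C1 = -2 and y'(0) = 20/53 - 4*C1 + 5*C2 = 1. Solving gives C1 = -110/53, C2 = -407/265.

y = 4*exp(5*x)/53 - 407*exp(-4*x)*sin(5*x)/265 - 110*cos(5*x)*exp(-4*x)/53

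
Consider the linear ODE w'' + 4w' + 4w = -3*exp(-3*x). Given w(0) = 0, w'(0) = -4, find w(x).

w = -3*exp(-3*x) + 3*exp(-2*x) - 7*x*exp(-2*x)

Characteristic equation r² + 4r + 4 = 0 has discriminant (4)² - 4·(4) = 0, so r = -2 is a repeated root.
Hence w_h = (C1 + C2*x)*exp(-2*x).
Try w_p = A*exp(-3*x). Substituting into the equation and dividing by exp(-3*x) gives A = -3, so w_p = -3*exp(-3*x).
General solution: w = -3*exp(-3*x) + C1*exp(-2*x) + C2*x*exp(-2*x).
Apply the initial conditions: w(0) = -3 + C1 = 0 and w'(0) = 9 + C2 - 2*C1 = -4. Solving gives C1 = 3, C2 = -7.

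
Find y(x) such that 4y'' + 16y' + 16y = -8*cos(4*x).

Divide through by 4: y'' + 4y' + 4y = -2*cos(4*x).
Characteristic equation r² + 4r + 4 = 0 has discriminant (4)² - 4·(4) = 0, so r = -2 is a repeated root.
Hence y_h = (C1 + C2*x)*exp(-2*x).
Try y_p = A*cos(4*x) + B*sin(4*x). Substituting and equating the coefficients of cos(4x) and sin(4x) gives A = 3/50, B = -2/25, so y_p = -2*sin(4*x)/25 + 3*cos(4*x)/50.

y = -2*sin(4*x)/25 + 3*cos(4*x)/50 + C1*exp(-2*x) + C2*x*exp(-2*x)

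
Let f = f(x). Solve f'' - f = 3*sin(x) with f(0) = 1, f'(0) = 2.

f = -5*exp(-x)/4 - 3*sin(x)/2 + 9*exp(x)/4

Characteristic equation r² - 1 = 0 factors as (r - 1)(r + 1) = 0, so r = 1, -1.
Hence f_h = C1*exp(x) + C2*exp(-x).
Try f_p = A*cos(x) + B*sin(x). Substituting and equating the coefficients of cos(x) and sin(x) gives A = 0, B = -3/2, so f_p = -3*sin(x)/2.
General solution: f = -3*sin(x)/2 + C1*exp(x) + C2*exp(-x).
Apply the initial conditions: f(0) = C1 + C2 = 1 and f'(0) = -3/2 + C1 - C2 = 2. Solving gives C1 = 9/4, C2 = -5/4.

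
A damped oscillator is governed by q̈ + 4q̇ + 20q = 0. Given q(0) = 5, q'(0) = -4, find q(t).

q = 5*cos(4*t)*exp(-2*t) + 3*exp(-2*t)*sin(4*t)/2

Characteristic equation r² + 4r + 20 = 0 has discriminant (4)² - 4·(20) = -64 < 0, so r = -2 ± 4i.
Hence q_h = C1*cos(4*t)*exp(-2*t) + C2*exp(-2*t)*sin(4*t).
Apply the initial conditions: q(0) = C1 = 5 and q'(0) = -2*C1 + 4*C2 = -4. Solving gives C1 = 5, C2 = 3/2.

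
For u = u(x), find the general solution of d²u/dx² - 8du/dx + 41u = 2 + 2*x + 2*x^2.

Characteristic equation r² - 8r + 41 = 0 has discriminant (-8)² - 4·(41) = -100 < 0, so r = 4 ± 5i.
Hence u_h = C1*cos(5*x)*exp(4*x) + C2*exp(4*x)*sin(5*x).
For the particular solution try u_p = A0 + A1*x + A2*x^2. Substituting and matching coefficients of each power of x gives A0 = 4110/68921, A1 = 114/1681, A2 = 2/41, so u_p = 4110/68921 + 2*x^2/41 + 114*x/1681.

u = 4110/68921 + 2*x**2/41 + 114*x/1681 + C1*cos(5*x)*exp(4*x) + C2*exp(4*x)*sin(5*x)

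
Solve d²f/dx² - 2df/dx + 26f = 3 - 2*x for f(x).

Characteristic equation r² - 2r + 26 = 0 has discriminant (-2)² - 4·(26) = -100 < 0, so r = 1 ± 5i.
Hence f_h = C1*cos(5*x)*exp(x) + C2*exp(x)*sin(5*x).
For the particular solution try f_p = A0 + A1*x. Substituting and matching coefficients of each power of x gives A0 = 37/338, A1 = -1/13, so f_p = 37/338 - x/13.

f = 37/338 - x/13 + C1*cos(5*x)*exp(x) + C2*exp(x)*sin(5*x)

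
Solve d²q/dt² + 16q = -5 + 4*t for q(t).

Characteristic equation r² + 16 = 0 has discriminant (0)² - 4·(16) = -64 < 0, so r = ± 4i.
Hence q_h = C1*cos(4*t) + C2*sin(4*t).
For the particular solution try q_p = A0 + A1*t. Substituting and matching coefficients of each power of t gives A0 = -5/16, A1 = 1/4, so q_p = -5/16 + t/4.

q = -5/16 + t/4 + C1*cos(4*t) + C2*sin(4*t)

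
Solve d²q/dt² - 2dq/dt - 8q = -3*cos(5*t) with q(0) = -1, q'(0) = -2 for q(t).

q = -88*exp(4*t)/123 - 32*exp(-2*t)/87 + 30*sin(5*t)/1189 + 99*cos(5*t)/1189

Characteristic equation r² - 2r - 8 = 0 factors as (r - 4)(r + 2) = 0, so r = 4, -2.
Hence q_h = C1*exp(4*t) + C2*exp(-2*t).
Try q_p = A*cos(5*t) + B*sin(5*t). Substituting and equating the coefficients of cos(5t) and sin(5t) gives A = 99/1189, B = 30/1189, so q_p = 30*sin(5*t)/1189 + 99*cos(5*t)/1189.
General solution: q = 30*sin(5*t)/1189 + 99*cos(5*t)/1189 + C1*exp(4*t) + C2*exp(-2*t).
Apply the initial conditions: q(0) = 99/1189 + C1 + C2 = -1 and q'(0) = 150/1189 - 2*C2 + 4*C1 = -2. Solving gives C1 = -88/123, C2 = -32/87.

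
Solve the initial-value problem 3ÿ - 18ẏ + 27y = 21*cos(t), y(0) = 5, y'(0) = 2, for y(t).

Divide through by 3: y'' - 6y' + 9y = 7*cos(t).
Characteristic equation r² - 6r + 9 = 0 has discriminant (-6)² - 4·(9) = 0, so r = 3 is a repeated root.
Hence y_h = (C1 + C2*t)*exp(3*t).
Try y_p = A*cos(t) + B*sin(t). Substituting and equating the coefficients of cos(t) and sin(t) gives A = 14/25, B = -21/50, so y_p = -21*sin(t)/50 + 14*cos(t)/25.
General solution: y = -21*sin(t)/50 + 14*cos(t)/25 + C1*exp(3*t) + C2*t*exp(3*t).
Apply the initial conditions: y(0) = 14/25 + C1 = 5 and y'(0) = -21/50 + C2 + 3*C1 = 2. Solving gives C1 = 111/25, C2 = -109/10.

y = -21*sin(t)/50 + 14*cos(t)/25 + 111*exp(3*t)/25 - 109*t*exp(3*t)/10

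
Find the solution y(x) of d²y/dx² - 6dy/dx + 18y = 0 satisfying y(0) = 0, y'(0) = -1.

y = -exp(3*x)*sin(3*x)/3

Characteristic equation r² - 6r + 18 = 0 has discriminant (-6)² - 4·(18) = -36 < 0, so r = 3 ± 3i.
Hence y_h = C1*cos(3*x)*exp(3*x) + C2*exp(3*x)*sin(3*x).
Apply the initial conditions: y(0) = C1 = 0 and y'(0) = 3*C1 + 3*C2 = -1. Solving gives C1 = 0, C2 = -1/3.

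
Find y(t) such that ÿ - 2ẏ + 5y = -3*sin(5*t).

Characteristic equation r² - 2r + 5 = 0 has discriminant (-2)² - 4·(5) = -16 < 0, so r = 1 ± 2i.
Hence y_h = C1*cos(2*t)*exp(t) + C2*exp(t)*sin(2*t).
Try y_p = A*cos(5*t) + B*sin(5*t). Substituting and equating the coefficients of cos(5t) and sin(5t) gives A = -3/50, B = 3/25, so y_p = -3*cos(5*t)/50 + 3*sin(5*t)/25.

y = -3*cos(5*t)/50 + 3*sin(5*t)/25 + C1*cos(2*t)*exp(t) + C2*exp(t)*sin(2*t)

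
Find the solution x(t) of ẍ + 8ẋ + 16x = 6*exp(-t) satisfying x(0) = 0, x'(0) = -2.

x = -2*exp(-4*t)/3 + 2*exp(-t)/3 - 4*t*exp(-4*t)

Characteristic equation r² + 8r + 16 = 0 has discriminant (8)² - 4·(16) = 0, so r = -4 is a repeated root.
Hence x_h = (C1 + C2*t)*exp(-4*t).
Try x_p = A*exp(-t). Substituting into the equation and dividing by exp(-t) gives A = 2/3, so x_p = 2*exp(-t)/3.
General solution: x = 2*exp(-t)/3 + C1*exp(-4*t) + C2*t*exp(-4*t).
Apply the initial conditions: x(0) = 2/3 + C1 = 0 and x'(0) = -2/3 + C2 - 4*C1 = -2. Solving gives C1 = -2/3, C2 = -4.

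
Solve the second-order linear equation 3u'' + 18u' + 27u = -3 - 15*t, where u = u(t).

Divide through by 3: u'' + 6u' + 9u = -1 - 5*t.
Characteristic equation r² + 6r + 9 = 0 has discriminant (6)² - 4·(9) = 0, so r = -3 is a repeated root.
Hence u_h = (C1 + C2*t)*exp(-3*t).
For the particular solution try u_p = A0 + A1*t. Substituting and matching coefficients of each power of t gives A0 = 7/27, A1 = -5/9, so u_p = 7/27 - 5*t/9.

u = 7/27 - 5*t/9 + C1*exp(-3*t) + C2*t*exp(-3*t)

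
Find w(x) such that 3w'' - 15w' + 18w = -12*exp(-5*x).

Divide through by 3: w'' - 5w' + 6w = -4*exp(-5*x).
Characteristic equation r² - 5r + 6 = 0 factors as (r - 2)(r - 3) = 0, so r = 2, 3.
Hence w_h = C1*exp(2*x) + C2*exp(3*x).
Try w_p = A*exp(-5*x). Substituting into the equation and dividing by exp(-5*x) gives A = -1/14, so w_p = -exp(-5*x)/14.

w = -exp(-5*x)/14 + C1*exp(2*x) + C2*exp(3*x)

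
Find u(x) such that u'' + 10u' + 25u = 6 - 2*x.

u = 34/125 - 2*x/25 + C1*exp(-5*x) + C2*x*exp(-5*x)

Characteristic equation r² + 10r + 25 = 0 has discriminant (10)² - 4·(25) = 0, so r = -5 is a repeated root.
Hence u_h = (C1 + C2*x)*exp(-5*x).
For the particular solution try u_p = A0 + A1*x. Substituting and matching coefficients of each power of x gives A0 = 34/125, A1 = -2/25, so u_p = 34/125 - 2*x/25.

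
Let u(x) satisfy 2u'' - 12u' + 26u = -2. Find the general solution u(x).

Divide through by 2: u'' - 6u' + 13u = -1.
Characteristic equation r² - 6r + 13 = 0 has discriminant (-6)² - 4·(13) = -16 < 0, so r = 3 ± 2i.
Hence u_h = C1*cos(2*x)*exp(3*x) + C2*exp(3*x)*sin(2*x).
For the particular solution try u_p = A0. Substituting and matching coefficients of each power of x gives A0 = -1/13, so u_p = -1/13.

u = -1/13 + C1*cos(2*x)*exp(3*x) + C2*exp(3*x)*sin(2*x)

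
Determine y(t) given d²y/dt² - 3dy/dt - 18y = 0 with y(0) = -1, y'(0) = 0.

Characteristic equation r² - 3r - 18 = 0 factors as (r + 3)(r - 6) = 0, so r = -3, 6.
Hence y_h = C1*exp(-3*t) + C2*exp(6*t).
Apply the initial conditions: y(0) = C1 + C2 = -1 and y'(0) = -3*C1 + 6*C2 = 0. Solving gives C1 = -2/3, C2 = -1/3.

y = -2*exp(-3*t)/3 - exp(6*t)/3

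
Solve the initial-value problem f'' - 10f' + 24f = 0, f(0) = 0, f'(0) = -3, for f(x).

Characteristic equation r² - 10r + 24 = 0 factors as (r - 6)(r - 4) = 0, so r = 6, 4.
Hence f_h = C1*exp(6*x) + C2*exp(4*x).
Apply the initial conditions: f(0) = C1 + C2 = 0 and f'(0) = 4*C2 + 6*C1 = -3. Solving gives C1 = -3/2, C2 = 3/2.

f = -3*exp(6*x)/2 + 3*exp(4*x)/2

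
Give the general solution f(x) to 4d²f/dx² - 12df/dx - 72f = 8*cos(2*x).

f = -11*cos(2*x)/130 - 3*sin(2*x)/130 + C1*exp(-3*x) + C2*exp(6*x)

Divide through by 4: f'' - 3f' - 18f = 2*cos(2*x).
Characteristic equation r² - 3r - 18 = 0 factors as (r + 3)(r - 6) = 0, so r = -3, 6.
Hence f_h = C1*exp(-3*x) + C2*exp(6*x).
Try f_p = A*cos(2*x) + B*sin(2*x). Substituting and equating the coefficients of cos(2x) and sin(2x) gives A = -11/130, B = -3/130, so f_p = -11*cos(2*x)/130 - 3*sin(2*x)/130.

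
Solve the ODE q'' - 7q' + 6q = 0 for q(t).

Characteristic equation r² - 7r + 6 = 0 factors as (r - 6)(r - 1) = 0, so r = 6, 1.
Hence q_h = C1*exp(6*t) + C2*exp(t).

q = C1*exp(6*t) + C2*exp(t)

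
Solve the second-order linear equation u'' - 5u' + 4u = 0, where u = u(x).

u = C1*exp(4*x) + C2*exp(x)

Characteristic equation r² - 5r + 4 = 0 factors as (r - 4)(r - 1) = 0, so r = 4, 1.
Hence u_h = C1*exp(4*x) + C2*exp(x).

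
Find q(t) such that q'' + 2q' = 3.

q = C2 + 3*t/2 + C1*exp(-2*t)

Characteristic equation r² + 2r = 0 factors as (r + 2)r = 0, so r = -2, 0.
Hence q_h = C1*exp(-2*t) + C2.
Since 0 is a characteristic root (multiplicity 1), multiply the polynomial trial by t: try q_p = A0*t. Substituting and matching coefficients of each power of t gives A0 = 3/2, so q_p = 3*t/2.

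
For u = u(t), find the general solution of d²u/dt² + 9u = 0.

Characteristic equation r² + 9 = 0 has discriminant (0)² - 4·(9) = -36 < 0, so r = ± 3i.
Hence u_h = C1*cos(3*t) + C2*sin(3*t).

u = C1*cos(3*t) + C2*sin(3*t)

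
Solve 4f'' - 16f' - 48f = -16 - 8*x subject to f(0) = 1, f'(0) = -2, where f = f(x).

f = 5/18 - 13*exp(6*x)/144 + x/6 + 13*exp(-2*x)/16

Divide through by 4: f'' - 4f' - 12f = -4 - 2*x.
Characteristic equation r² - 4r - 12 = 0 factors as (r + 2)(r - 6) = 0, so r = -2, 6.
Hence f_h = C1*exp(-2*x) + C2*exp(6*x).
For the particular solution try f_p = A0 + A1*x. Substituting and matching coefficients of each power of x gives A0 = 5/18, A1 = 1/6, so f_p = 5/18 + x/6.
General solution: f = 5/18 + x/6 + C1*exp(-2*x) + C2*exp(6*x).
Apply the initial conditions: f(0) = 5/18 + C1 + C2 = 1 and f'(0) = 1/6 - 2*C1 + 6*C2 = -2. Solving gives C1 = 13/16, C2 = -13/144.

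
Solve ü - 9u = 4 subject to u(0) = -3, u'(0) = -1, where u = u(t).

Characteristic equation r² - 9 = 0 factors as (r + 3)(r - 3) = 0, so r = -3, 3.
Hence u_h = C1*exp(-3*t) + C2*exp(3*t).
For the particular solution try u_p = A0. Substituting and matching coefficients of each power of t gives A0 = -4/9, so u_p = -4/9.
General solution: u = -4/9 + C1*exp(-3*t) + C2*exp(3*t).
Apply the initial conditions: u(0) = -4/9 + C1 + C2 = -3 and u'(0) = -3*C1 + 3*C2 = -1. Solving gives C1 = -10/9, C2 = -13/9.

u = -4/9 - 13*exp(3*t)/9 - 10*exp(-3*t)/9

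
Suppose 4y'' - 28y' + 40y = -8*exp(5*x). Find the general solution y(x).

y = C1*exp(5*x) + C2*exp(2*x) - 2*x*exp(5*x)/3

Divide through by 4: y'' - 7y' + 10y = -2*exp(5*x).
Characteristic equation r² - 7r + 10 = 0 factors as (r - 5)(r - 2) = 0, so r = 5, 2.
Hence y_h = C1*exp(5*x) + C2*exp(2*x).
Since exp(5*x) solves the homogeneous equation (r = 5 is a root of multiplicity 1), multiply the trial by x. Try y_p = A*x*exp(5*x). Substituting into the equation and dividing by exp(5*x) gives A = -2/3, so y_p = -2*x*exp(5*x)/3.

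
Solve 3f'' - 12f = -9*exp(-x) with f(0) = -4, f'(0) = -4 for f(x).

Divide through by 3: f'' - 4f = -3*exp(-x).
Characteristic equation r² - 4 = 0 factors as (r - 2)(r + 2) = 0, so r = 2, -2.
Hence f_h = C1*exp(2*x) + C2*exp(-2*x).
Try f_p = A*exp(-x). Substituting into the equation and dividing by exp(-x) gives A = 1, so f_p = exp(-x).
General solution: f = C1*exp(2*x) + C2*exp(-2*x) + exp(-x).
Apply the initial conditions: f(0) = 1 + C1 + C2 = -4 and f'(0) = -1 - 2*C2 + 2*C1 = -4. Solving gives C1 = -13/4, C2 = -7/4.

f = -13*exp(2*x)/4 - 7*exp(-2*x)/4 + exp(-x)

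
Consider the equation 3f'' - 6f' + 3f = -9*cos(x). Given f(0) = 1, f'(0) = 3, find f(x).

f = 3*sin(x)/2 + x*exp(x)/2 + exp(x)

Divide through by 3: f'' - 2f' + f = -3*cos(x).
Characteristic equation r² - 2r + 1 = 0 has discriminant (-2)² - 4·(1) = 0, so r = 1 is a repeated root.
Hence f_h = (C1 + C2*x)*exp(x).
Try f_p = A*cos(x) + B*sin(x). Substituting and equating the coefficients of cos(x) and sin(x) gives A = 0, B = 3/2, so f_p = 3*sin(x)/2.
General solution: f = 3*sin(x)/2 + C1*exp(x) + C2*x*exp(x).
Apply the initial conditions: f(0) = C1 = 1 and f'(0) = 3/2 + C1 + C2 = 3. Solving gives C1 = 1, C2 = 1/2.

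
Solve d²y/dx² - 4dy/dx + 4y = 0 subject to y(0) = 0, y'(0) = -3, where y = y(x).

Characteristic equation r² - 4r + 4 = 0 has discriminant (-4)² - 4·(4) = 0, so r = 2 is a repeated root.
Hence y_h = (C1 + C2*x)*exp(2*x).
Apply the initial conditions: y(0) = C1 = 0 and y'(0) = C2 + 2*C1 = -3. Solving gives C1 = 0, C2 = -3.

y = -3*x*exp(2*x)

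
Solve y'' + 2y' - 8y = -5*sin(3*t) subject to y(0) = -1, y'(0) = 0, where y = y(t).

y = -67*exp(2*t)/78 - 7*exp(-4*t)/30 + 6*cos(3*t)/65 + 17*sin(3*t)/65

Characteristic equation r² + 2r - 8 = 0 factors as (r + 4)(r - 2) = 0, so r = -4, 2.
Hence y_h = C1*exp(-4*t) + C2*exp(2*t).
Try y_p = A*cos(3*t) + B*sin(3*t). Substituting and equating the coefficients of cos(3t) and sin(3t) gives A = 6/65, B = 17/65, so y_p = 6*cos(3*t)/65 + 17*sin(3*t)/65.
General solution: y = 6*cos(3*t)/65 + 17*sin(3*t)/65 + C1*exp(-4*t) + C2*exp(2*t).
Apply the initial conditions: y(0) = 6/65 + C1 + C2 = -1 and y'(0) = 51/65 - 4*C1 + 2*C2 = 0. Solving gives C1 = -7/30, C2 = -67/78.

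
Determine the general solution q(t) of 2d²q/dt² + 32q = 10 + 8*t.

q = 5/16 + t/4 + C1*cos(4*t) + C2*sin(4*t)

Divide through by 2: q'' + 16q = 5 + 4*t.
Characteristic equation r² + 16 = 0 has discriminant (0)² - 4·(16) = -64 < 0, so r = ± 4i.
Hence q_h = C1*cos(4*t) + C2*sin(4*t).
For the particular solution try q_p = A0 + A1*t. Substituting and matching coefficients of each power of t gives A0 = 5/16, A1 = 1/4, so q_p = 5/16 + t/4.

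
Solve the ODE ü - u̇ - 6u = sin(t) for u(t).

u = -7*sin(t)/50 + cos(t)/50 + C1*exp(3*t) + C2*exp(-2*t)

Characteristic equation r² - r - 6 = 0 factors as (r - 3)(r + 2) = 0, so r = 3, -2.
Hence u_h = C1*exp(3*t) + C2*exp(-2*t).
Try u_p = A*cos(t) + B*sin(t). Substituting and equating the coefficients of cos(t) and sin(t) gives A = 1/50, B = -7/50, so u_p = -7*sin(t)/50 + cos(t)/50.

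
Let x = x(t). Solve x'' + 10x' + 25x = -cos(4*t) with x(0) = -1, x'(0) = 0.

x = -1672*exp(-5*t)/1681 - 40*sin(4*t)/1681 - 9*cos(4*t)/1681 - 200*t*exp(-5*t)/41

Characteristic equation r² + 10r + 25 = 0 has discriminant (10)² - 4·(25) = 0, so r = -5 is a repeated root.
Hence x_h = (C1 + C2*t)*exp(-5*t).
Try x_p = A*cos(4*t) + B*sin(4*t). Substituting and equating the coefficients of cos(4t) and sin(4t) gives A = -9/1681, B = -40/1681, so x_p = -40*sin(4*t)/1681 - 9*cos(4*t)/1681.
General solution: x = -40*sin(4*t)/1681 - 9*cos(4*t)/1681 + C1*exp(-5*t) + C2*t*exp(-5*t).
Apply the initial conditions: x(0) = -9/1681 + C1 = -1 and x'(0) = -160/1681 + C2 - 5*C1 = 0. Solving gives C1 = -1672/1681, C2 = -200/41.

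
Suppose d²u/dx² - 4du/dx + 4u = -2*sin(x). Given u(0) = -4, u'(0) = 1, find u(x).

u = -92*exp(2*x)/25 - 8*cos(x)/25 - 6*sin(x)/25 + 43*x*exp(2*x)/5

Characteristic equation r² - 4r + 4 = 0 has discriminant (-4)² - 4·(4) = 0, so r = 2 is a repeated root.
Hence u_h = (C1 + C2*x)*exp(2*x).
Try u_p = A*cos(x) + B*sin(x). Substituting and equating the coefficients of cos(x) and sin(x) gives A = -8/25, B = -6/25, so u_p = -8*cos(x)/25 - 6*sin(x)/25.
General solution: u = -8*cos(x)/25 - 6*sin(x)/25 + C1*exp(2*x) + C2*x*exp(2*x).
Apply the initial conditions: u(0) = -8/25 + C1 = -4 and u'(0) = -6/25 + C2 + 2*C1 = 1. Solving gives C1 = -92/25, C2 = 43/5.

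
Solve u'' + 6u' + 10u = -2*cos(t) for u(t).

Characteristic equation r² + 6r + 10 = 0 has discriminant (6)² - 4·(10) = -4 < 0, so r = -3 ± i.
Hence u_h = C1*cos(t)*exp(-3*t) + C2*exp(-3*t)*sin(t).
Try u_p = A*cos(t) + B*sin(t). Substituting and equating the coefficients of cos(t) and sin(t) gives A = -2/13, B = -4/39, so u_p = -4*sin(t)/39 - 2*cos(t)/13.

u = -4*sin(t)/39 - 2*cos(t)/13 + C1*cos(t)*exp(-3*t) + C2*exp(-3*t)*sin(t)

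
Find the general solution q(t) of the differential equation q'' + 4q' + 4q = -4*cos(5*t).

Characteristic equation r² + 4r + 4 = 0 has discriminant (4)² - 4·(4) = 0, so r = -2 is a repeated root.
Hence q_h = (C1 + C2*t)*exp(-2*t).
Try q_p = A*cos(5*t) + B*sin(5*t). Substituting and equating the coefficients of cos(5t) and sin(5t) gives A = 84/841, B = -80/841, so q_p = -80*sin(5*t)/841 + 84*cos(5*t)/841.

q = -80*sin(5*t)/841 + 84*cos(5*t)/841 + C1*exp(-2*t) + C2*t*exp(-2*t)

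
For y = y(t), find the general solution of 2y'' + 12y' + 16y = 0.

Divide through by 2: y'' + 6y' + 8y = 0.
Characteristic equation r² + 6r + 8 = 0 factors as (r + 4)(r + 2) = 0, so r = -4, -2.
Hence y_h = C1*exp(-4*t) + C2*exp(-2*t).

y = C1*exp(-4*t) + C2*exp(-2*t)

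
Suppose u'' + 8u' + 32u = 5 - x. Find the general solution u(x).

Characteristic equation r² + 8r + 32 = 0 has discriminant (8)² - 4·(32) = -64 < 0, so r = -4 ± 4i.
Hence u_h = C1*cos(4*x)*exp(-4*x) + C2*exp(-4*x)*sin(4*x).
For the particular solution try u_p = A0 + A1*x. Substituting and matching coefficients of each power of x gives A0 = 21/128, A1 = -1/32, so u_p = 21/128 - x/32.

u = 21/128 - x/32 + C1*cos(4*x)*exp(-4*x) + C2*exp(-4*x)*sin(4*x)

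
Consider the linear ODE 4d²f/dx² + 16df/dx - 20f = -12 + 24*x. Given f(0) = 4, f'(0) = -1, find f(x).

f = -9/25 - 6*x/5 + 11*exp(x)/3 + 52*exp(-5*x)/75

Divide through by 4: f'' + 4f' - 5f = -3 + 6*x.
Characteristic equation r² + 4r - 5 = 0 factors as (r + 5)(r - 1) = 0, so r = -5, 1.
Hence f_h = C1*exp(-5*x) + C2*exp(x).
For the particular solution try f_p = A0 + A1*x. Substituting and matching coefficients of each power of x gives A0 = -9/25, A1 = -6/5, so f_p = -9/25 - 6*x/5.
General solution: f = -9/25 - 6*x/5 + C1*exp(-5*x) + C2*exp(x).
Apply the initial conditions: f(0) = -9/25 + C1 + C2 = 4 and f'(0) = -6/5 + C2 - 5*C1 = -1. Solving gives C1 = 52/75, C2 = 11/3.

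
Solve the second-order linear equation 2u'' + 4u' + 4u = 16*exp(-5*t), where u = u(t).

Divide through by 2: u'' + 2u' + 2u = 8*exp(-5*t).
Characteristic equation r² + 2r + 2 = 0 has discriminant (2)² - 4·(2) = -4 < 0, so r = -1 ± i.
Hence u_h = C1*cos(t)*exp(-t) + C2*exp(-t)*sin(t).
Try u_p = A*exp(-5*t). Substituting into the equation and dividing by exp(-5*t) gives A = 8/17, so u_p = 8*exp(-5*t)/17.

u = 8*exp(-5*t)/17 + C1*cos(t)*exp(-t) + C2*exp(-t)*sin(t)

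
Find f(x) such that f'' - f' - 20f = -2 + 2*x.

f = 21/200 - x/10 + C1*exp(-4*x) + C2*exp(5*x)

Characteristic equation r² - r - 20 = 0 factors as (r + 4)(r - 5) = 0, so r = -4, 5.
Hence f_h = C1*exp(-4*x) + C2*exp(5*x).
For the particular solution try f_p = A0 + A1*x. Substituting and matching coefficients of each power of x gives A0 = 21/200, A1 = -1/10, so f_p = 21/200 - x/10.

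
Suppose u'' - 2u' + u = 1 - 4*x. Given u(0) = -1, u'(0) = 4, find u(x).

Characteristic equation r² - 2r + 1 = 0 has discriminant (-2)² - 4·(1) = 0, so r = 1 is a repeated root.
Hence u_h = (C1 + C2*x)*exp(x).
For the particular solution try u_p = A0 + A1*x. Substituting and matching coefficients of each power of x gives A0 = -7, A1 = -4, so u_p = -7 - 4*x.
General solution: u = -7 - 4*x + C1*exp(x) + C2*x*exp(x).
Apply the initial conditions: u(0) = -7 + C1 = -1 and u'(0) = -4 + C1 + C2 = 4. Solving gives C1 = 6, C2 = 2.

u = -7 - 4*x + 6*exp(x) + 2*x*exp(x)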